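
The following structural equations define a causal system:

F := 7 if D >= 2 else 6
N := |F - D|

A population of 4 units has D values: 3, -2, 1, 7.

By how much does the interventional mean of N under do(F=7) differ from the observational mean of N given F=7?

2.75

Every unit gets F=7 under the intervention. N values become 4, 9, 6, 0; E[N|do(F=7)] = 4.75.
E[N|F=7] averages over only the 2 units with F=7 (D = 3, 7): N = 4, 0, mean 2.
Difference = 4.75 − 2 = 2.75.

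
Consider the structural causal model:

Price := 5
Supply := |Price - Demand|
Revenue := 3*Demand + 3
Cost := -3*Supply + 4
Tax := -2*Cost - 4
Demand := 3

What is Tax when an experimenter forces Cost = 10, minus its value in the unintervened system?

Under do(Cost=10), the mechanism Cost := -3*Supply + 4 is discarded; Cost is fixed at 10.
Tax = -2*Cost - 4  [with Cost=10]  = -24
Without intervention: Supply = |Price - Demand|  [with Price=5, Demand=3]  = 2; Cost = -3*Supply + 4  [with Supply=2]  = -2; Tax = -2*Cost - 4  [with Cost=-2]  = 0.
Change = -24 − 0 = -24.

-24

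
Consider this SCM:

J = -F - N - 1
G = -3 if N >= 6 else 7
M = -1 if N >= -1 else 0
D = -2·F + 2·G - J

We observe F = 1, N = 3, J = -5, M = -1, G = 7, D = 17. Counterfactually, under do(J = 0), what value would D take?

The intervention breaks the incoming arrows to J: J = -F - N - 1 no longer applies, and J = 0.
G = -3 if N >= 6 else 7  [with N=3]  = 7
D = -2·F + 2·G - J  [with F=1, G=7, J=0]  = 12

12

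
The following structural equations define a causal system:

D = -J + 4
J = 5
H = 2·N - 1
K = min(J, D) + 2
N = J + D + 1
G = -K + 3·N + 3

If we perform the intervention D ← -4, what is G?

do(D=-4) replaces the equation D = -J + 4 with the constant D = -4.
K = min(J, D) + 2  [with J=5, D=-4]  = -2
N = J + D + 1  [with J=5, D=-4]  = 2
G = -K + 3·N + 3  [with K=-2, N=2]  = 11

11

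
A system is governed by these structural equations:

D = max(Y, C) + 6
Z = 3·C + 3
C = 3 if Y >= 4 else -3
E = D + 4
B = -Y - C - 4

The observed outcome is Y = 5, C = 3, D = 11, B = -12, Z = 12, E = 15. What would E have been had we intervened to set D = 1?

The intervention breaks the incoming arrows to D: D = max(Y, C) + 6 no longer applies, and D = 1.
E = D + 4  [with D=1]  = 5

5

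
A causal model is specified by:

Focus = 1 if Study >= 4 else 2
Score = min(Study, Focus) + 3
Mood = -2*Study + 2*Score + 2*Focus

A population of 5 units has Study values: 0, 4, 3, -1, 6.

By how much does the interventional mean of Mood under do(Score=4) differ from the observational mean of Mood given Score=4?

6.4

The intervention sets Score=4 in all 5 units regardless of Study. Recomputing Mood per unit gives 12, 2, 6, 14, -2; average 6.4.
Conditioning on Score=4 selects the 2 unit(s) with Study ∈ {4, 6}. Their Mood values: 2, -2. Mean = 0.
Difference = 6.4 − 0 = 6.4.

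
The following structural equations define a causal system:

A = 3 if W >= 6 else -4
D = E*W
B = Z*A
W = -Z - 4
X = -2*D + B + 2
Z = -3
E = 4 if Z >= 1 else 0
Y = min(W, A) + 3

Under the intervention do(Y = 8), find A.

Intervening sets Y = 8 and removes its equation (Y = min(W, A) + 3).
A is not downstream of the intervention, so its value is determined by the original equations.
W = -Z - 4  [with Z=-3]  = -1
A = 3 if W >= 6 else -4  [with W=-1]  = -4

-4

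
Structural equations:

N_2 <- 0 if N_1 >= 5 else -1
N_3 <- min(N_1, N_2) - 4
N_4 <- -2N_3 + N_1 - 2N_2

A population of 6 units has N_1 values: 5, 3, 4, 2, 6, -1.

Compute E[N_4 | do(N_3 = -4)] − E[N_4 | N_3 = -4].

do(N_3=-4) breaks N_3's dependence on N_1. With N_3=-4 fixed, N_4 across the units is 13, 13, 14, 12, 14, 9, mean 12.5.
Observing N_3=-4 restricts to units where N_3's equation naturally yields -4: N_1 ∈ {5, 6}. In that subpopulation N_4 = 13, 14, mean 13.5.
Difference = 12.5 − 13.5 = -1.

-1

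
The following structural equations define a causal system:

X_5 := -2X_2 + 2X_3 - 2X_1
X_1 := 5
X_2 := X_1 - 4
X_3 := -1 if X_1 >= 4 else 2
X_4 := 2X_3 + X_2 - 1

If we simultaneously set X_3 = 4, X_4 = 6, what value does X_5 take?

Setting X_3 = 4, X_4 = 6 by intervention discards those variables' equations.
X_2 = X_1 - 4  [with X_1=5]  = 1
X_5 = -2X_2 + 2X_3 - 2X_1  [with X_2=1, X_3=4, X_1=5]  = -4

-4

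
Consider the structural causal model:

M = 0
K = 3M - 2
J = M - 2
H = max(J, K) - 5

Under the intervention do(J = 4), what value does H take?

-1

Under do(J=4), the mechanism J = M - 2 is discarded; J is fixed at 4.
K = 3M - 2  [with M=0]  = -2
H = max(J, K) - 5  [with J=4, K=-2]  = -1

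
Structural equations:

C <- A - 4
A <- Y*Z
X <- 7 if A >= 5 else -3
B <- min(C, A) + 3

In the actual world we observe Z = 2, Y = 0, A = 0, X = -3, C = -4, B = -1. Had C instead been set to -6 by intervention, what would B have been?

-3

The intervention breaks the incoming arrows to C: C <- A - 4 no longer applies, and C = -6.
A = Y*Z  [with Y=0, Z=2]  = 0
B = min(C, A) + 3  [with C=-6, A=0]  = -3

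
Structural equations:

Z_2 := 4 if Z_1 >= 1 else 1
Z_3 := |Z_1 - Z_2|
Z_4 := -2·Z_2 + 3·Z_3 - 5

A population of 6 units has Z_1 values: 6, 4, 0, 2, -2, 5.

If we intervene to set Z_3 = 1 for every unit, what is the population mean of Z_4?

-8

Under do(Z_3=1), Z_3's equation is replaced by Z_3=1 for every unit. Per-unit Z_4: -10, -10, -4, -10, -4, -10. Mean = -8.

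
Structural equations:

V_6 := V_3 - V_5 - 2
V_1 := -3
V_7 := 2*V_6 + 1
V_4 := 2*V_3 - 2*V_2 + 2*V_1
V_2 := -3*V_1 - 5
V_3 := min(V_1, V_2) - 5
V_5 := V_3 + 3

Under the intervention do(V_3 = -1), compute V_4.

-16

The intervention breaks the incoming arrows to V_3: V_3 := min(V_1, V_2) - 5 no longer applies, and V_3 = -1.
V_2 = -3*V_1 - 5  [with V_1=-3]  = 4
V_4 = 2*V_3 - 2*V_2 + 2*V_1  [with V_3=-1, V_2=4, V_1=-3]  = -16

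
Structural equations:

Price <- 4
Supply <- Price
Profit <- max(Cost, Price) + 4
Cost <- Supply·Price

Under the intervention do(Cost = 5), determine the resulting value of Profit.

The intervention breaks the incoming arrows to Cost: Cost <- Supply·Price no longer applies, and Cost = 5.
Profit = max(Cost, Price) + 4  [with Cost=5, Price=4]  = 9

9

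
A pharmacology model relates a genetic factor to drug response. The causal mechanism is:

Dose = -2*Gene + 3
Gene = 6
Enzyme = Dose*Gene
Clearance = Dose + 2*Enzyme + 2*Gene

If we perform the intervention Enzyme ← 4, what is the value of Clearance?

The intervention breaks the incoming arrows to Enzyme: Enzyme = Dose*Gene no longer applies, and Enzyme = 4.
Dose = -2*Gene + 3  [with Gene=6]  = -9
Clearance = Dose + 2*Enzyme + 2*Gene  [with Dose=-9, Enzyme=4, Gene=6]  = 11

11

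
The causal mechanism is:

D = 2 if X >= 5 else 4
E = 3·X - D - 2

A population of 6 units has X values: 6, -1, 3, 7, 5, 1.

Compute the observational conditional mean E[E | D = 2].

14

Conditioning on D=2 selects the 3 unit(s) with X ∈ {6, 7, 5}. Their E values: 14, 17, 11. Mean = 14.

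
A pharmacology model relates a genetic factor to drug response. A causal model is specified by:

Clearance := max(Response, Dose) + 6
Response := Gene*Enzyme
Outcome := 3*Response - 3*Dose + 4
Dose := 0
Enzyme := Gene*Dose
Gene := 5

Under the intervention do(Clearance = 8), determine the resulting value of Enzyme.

0

do(Clearance=8) replaces the equation Clearance := max(Response, Dose) + 6 with the constant Clearance = 8.
Enzyme is not downstream of the intervention, so its value is determined by the original equations.
Enzyme = Gene*Dose  [with Gene=5, Dose=0]  = 0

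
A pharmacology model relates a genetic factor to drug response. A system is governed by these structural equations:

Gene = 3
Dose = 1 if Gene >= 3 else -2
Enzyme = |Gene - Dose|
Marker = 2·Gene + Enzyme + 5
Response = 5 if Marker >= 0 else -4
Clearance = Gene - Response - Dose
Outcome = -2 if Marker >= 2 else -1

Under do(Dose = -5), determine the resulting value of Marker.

Under do(Dose=-5), the mechanism Dose = 1 if Gene >= 3 else -2 is discarded; Dose is fixed at -5.
Enzyme = |Gene - Dose|  [with Gene=3, Dose=-5]  = 8
Marker = 2·Gene + Enzyme + 5  [with Gene=3, Enzyme=8]  = 19

19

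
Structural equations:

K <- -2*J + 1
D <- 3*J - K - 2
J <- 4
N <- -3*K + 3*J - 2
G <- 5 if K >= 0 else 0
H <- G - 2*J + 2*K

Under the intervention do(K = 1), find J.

Under do(K=1), the mechanism K <- -2*J + 1 is discarded; K is fixed at 1.
J is not downstream of the intervention, so its value is determined by the original equations.

4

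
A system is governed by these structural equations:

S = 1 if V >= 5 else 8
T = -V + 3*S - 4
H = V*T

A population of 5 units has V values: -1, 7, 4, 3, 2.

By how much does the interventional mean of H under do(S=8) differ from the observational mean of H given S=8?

11.7

do(S=8) breaks S's dependence on V. With S=8 fixed, H across the units is -21, 91, 64, 51, 36, mean 44.2.
Observing S=8 restricts to units where S's equation naturally yields 8: V ∈ {-1, 4, 3, 2}. In that subpopulation H = -21, 64, 51, 36, mean 32.5.
Difference = 44.2 − 32.5 = 11.7.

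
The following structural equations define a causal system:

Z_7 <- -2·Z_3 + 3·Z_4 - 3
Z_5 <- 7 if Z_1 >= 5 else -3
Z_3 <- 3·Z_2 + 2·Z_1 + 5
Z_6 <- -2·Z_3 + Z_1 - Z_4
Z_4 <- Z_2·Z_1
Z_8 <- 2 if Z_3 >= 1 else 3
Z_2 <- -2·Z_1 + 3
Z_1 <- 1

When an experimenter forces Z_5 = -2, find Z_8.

do(Z_5=-2) replaces the equation Z_5 <- 7 if Z_1 >= 5 else -3 with the constant Z_5 = -2.
Z_8 is not downstream of the intervention, so its value is determined by the original equations.
Z_2 = -2·Z_1 + 3  [with Z_1=1]  = 1
Z_3 = 3·Z_2 + 2·Z_1 + 5  [with Z_2=1, Z_1=1]  = 10
Z_8 = 2 if Z_3 >= 1 else 3  [with Z_3=10]  = 2

2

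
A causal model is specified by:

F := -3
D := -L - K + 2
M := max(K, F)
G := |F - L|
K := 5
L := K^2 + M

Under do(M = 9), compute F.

-3

Under do(M=9), the mechanism M := max(K, F) is discarded; M is fixed at 9.
F is not downstream of the intervention, so its value is determined by the original equations.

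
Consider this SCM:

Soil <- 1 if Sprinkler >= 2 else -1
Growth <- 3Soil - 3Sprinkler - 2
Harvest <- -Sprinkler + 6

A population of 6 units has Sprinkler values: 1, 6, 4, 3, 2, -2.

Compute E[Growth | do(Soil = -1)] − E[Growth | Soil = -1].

-8.5

Under do(Soil=-1), Soil's equation is replaced by Soil=-1 for every unit. Per-unit Growth: -8, -23, -17, -14, -11, 1. Mean = -12.
Observing Soil=-1 restricts to units where Soil's equation naturally yields -1: Sprinkler ∈ {1, -2}. In that subpopulation Growth = -8, 1, mean -3.5.
Difference = -12 − (-3.5) = -8.5.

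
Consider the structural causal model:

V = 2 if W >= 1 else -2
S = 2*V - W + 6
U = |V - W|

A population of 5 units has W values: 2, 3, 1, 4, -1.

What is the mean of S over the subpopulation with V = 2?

Observing V=2 restricts to units where V's equation naturally yields 2: W ∈ {2, 3, 1, 4}. In that subpopulation S = 8, 7, 9, 6, mean 7.5.

7.5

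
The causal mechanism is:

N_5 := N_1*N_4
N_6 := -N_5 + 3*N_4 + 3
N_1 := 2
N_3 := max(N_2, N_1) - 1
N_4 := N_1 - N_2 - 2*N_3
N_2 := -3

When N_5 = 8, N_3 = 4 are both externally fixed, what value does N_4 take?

-3

Under do(N_5 = 8, N_3 = 4), each intervened variable's structural equation is replaced by its fixed value.
N_4 = N_1 - N_2 - 2*N_3  [with N_1=2, N_2=-3, N_3=4]  = -3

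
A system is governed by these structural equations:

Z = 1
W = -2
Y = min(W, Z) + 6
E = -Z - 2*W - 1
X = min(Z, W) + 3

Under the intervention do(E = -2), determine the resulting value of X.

Intervening sets E = -2 and removes its equation (E = -Z - 2*W - 1).
No directed path runs from E to X, so X keeps its natural value.
X = min(Z, W) + 3  [with Z=1, W=-2]  = 1

1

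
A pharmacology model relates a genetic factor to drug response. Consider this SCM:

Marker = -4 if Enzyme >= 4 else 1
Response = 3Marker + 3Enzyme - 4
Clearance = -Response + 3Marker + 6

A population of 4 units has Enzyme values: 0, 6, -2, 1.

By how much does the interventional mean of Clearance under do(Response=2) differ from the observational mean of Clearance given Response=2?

The intervention sets Response=2 in all 4 units regardless of Enzyme. Recomputing Clearance per unit gives 7, -8, 7, 7; average 3.25.
Conditioning on Response=2 selects the 2 unit(s) with Enzyme ∈ {6, 1}. Their Clearance values: -8, 7. Mean = -0.5.
Difference = 3.25 − (-0.5) = 3.75.

3.75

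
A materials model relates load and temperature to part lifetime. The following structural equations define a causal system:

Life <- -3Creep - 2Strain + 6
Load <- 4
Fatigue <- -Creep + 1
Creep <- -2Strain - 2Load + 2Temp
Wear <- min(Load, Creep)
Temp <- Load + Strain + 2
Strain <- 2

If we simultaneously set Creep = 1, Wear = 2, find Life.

Under do(Creep = 1, Wear = 2), each intervened variable's structural equation is replaced by its fixed value.
Life = -3Creep - 2Strain + 6  [with Creep=1, Strain=2]  = -1

-1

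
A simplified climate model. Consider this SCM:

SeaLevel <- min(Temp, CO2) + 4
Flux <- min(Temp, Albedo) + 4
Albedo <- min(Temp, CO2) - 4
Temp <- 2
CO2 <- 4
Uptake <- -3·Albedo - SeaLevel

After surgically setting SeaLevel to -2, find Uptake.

8

Under do(SeaLevel=-2), the mechanism SeaLevel <- min(Temp, CO2) + 4 is discarded; SeaLevel is fixed at -2.
Albedo = min(Temp, CO2) - 4  [with Temp=2, CO2=4]  = -2
Uptake = -3·Albedo - SeaLevel  [with Albedo=-2, SeaLevel=-2]  = 8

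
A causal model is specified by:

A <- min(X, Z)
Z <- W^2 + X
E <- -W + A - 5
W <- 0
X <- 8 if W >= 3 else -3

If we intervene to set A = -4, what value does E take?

-9

Intervening sets A = -4 and removes its equation (A <- min(X, Z)).
E = -W + A - 5  [with W=0, A=-4]  = -9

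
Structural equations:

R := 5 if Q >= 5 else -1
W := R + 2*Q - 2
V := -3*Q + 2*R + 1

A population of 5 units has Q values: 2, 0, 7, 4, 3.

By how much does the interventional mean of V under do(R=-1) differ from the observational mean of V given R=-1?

-2.85

Under do(R=-1), R's equation is replaced by R=-1 for every unit. Per-unit V: -7, -1, -22, -13, -10. Mean = -10.6.
E[V|R=-1] averages over only the 4 units with R=-1 (Q = 2, 0, 4, 3): V = -7, -1, -13, -10, mean -7.75.
Difference = -10.6 − (-7.75) = -2.85.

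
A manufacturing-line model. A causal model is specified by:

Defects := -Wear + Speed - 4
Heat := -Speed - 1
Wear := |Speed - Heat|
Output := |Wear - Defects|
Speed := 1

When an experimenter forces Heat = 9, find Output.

19

do(Heat=9) replaces the equation Heat := -Speed - 1 with the constant Heat = 9.
Wear = |Speed - Heat|  [with Speed=1, Heat=9]  = 8
Defects = -Wear + Speed - 4  [with Wear=8, Speed=1]  = -11
Output = |Wear - Defects|  [with Wear=8, Defects=-11]  = 19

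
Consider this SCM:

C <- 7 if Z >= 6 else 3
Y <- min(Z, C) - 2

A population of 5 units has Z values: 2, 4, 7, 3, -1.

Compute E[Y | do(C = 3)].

Under do(C=3), C's equation is replaced by C=3 for every unit. Per-unit Y: 0, 1, 1, 1, -3. Mean = 0.

0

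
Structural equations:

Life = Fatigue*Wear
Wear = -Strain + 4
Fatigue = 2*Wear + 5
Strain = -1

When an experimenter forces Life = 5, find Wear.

5

The intervention breaks the incoming arrows to Life: Life = Fatigue*Wear no longer applies, and Life = 5.
Since Wear is not a descendant of the intervened variable, it is unaffected.
Wear = -Strain + 4  [with Strain=-1]  = 5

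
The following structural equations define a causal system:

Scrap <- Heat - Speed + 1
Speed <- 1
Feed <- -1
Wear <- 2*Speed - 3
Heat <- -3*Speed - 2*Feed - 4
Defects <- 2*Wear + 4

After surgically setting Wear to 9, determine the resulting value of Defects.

22

Intervening sets Wear = 9 and removes its equation (Wear <- 2*Speed - 3).
Defects = 2*Wear + 4  [with Wear=9]  = 22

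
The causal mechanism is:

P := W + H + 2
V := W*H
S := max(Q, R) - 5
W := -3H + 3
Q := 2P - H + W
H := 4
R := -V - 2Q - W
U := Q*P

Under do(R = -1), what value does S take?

Intervening sets R = -1 and removes its equation (R := -V - 2Q - W).
W = -3H + 3  [with H=4]  = -9
P = W + H + 2  [with W=-9, H=4]  = -3
Q = 2P - H + W  [with P=-3, H=4, W=-9]  = -19
S = max(Q, R) - 5  [with Q=-19, R=-1]  = -6

-6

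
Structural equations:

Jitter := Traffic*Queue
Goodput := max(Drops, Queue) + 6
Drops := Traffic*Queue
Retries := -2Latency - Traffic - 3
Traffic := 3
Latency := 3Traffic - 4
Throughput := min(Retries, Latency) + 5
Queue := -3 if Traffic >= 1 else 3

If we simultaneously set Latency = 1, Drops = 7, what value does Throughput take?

Setting Latency = 1, Drops = 7 by intervention discards those variables' equations.
Retries = -2Latency - Traffic - 3  [with Latency=1, Traffic=3]  = -8
Throughput = min(Retries, Latency) + 5  [with Retries=-8, Latency=1]  = -3

-3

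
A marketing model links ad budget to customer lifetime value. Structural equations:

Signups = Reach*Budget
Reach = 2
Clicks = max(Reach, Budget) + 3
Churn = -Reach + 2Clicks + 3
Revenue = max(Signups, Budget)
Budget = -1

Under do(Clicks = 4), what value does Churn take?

do(Clicks=4) replaces the equation Clicks = max(Reach, Budget) + 3 with the constant Clicks = 4.
Churn = -Reach + 2Clicks + 3  [with Reach=2, Clicks=4]  = 9

9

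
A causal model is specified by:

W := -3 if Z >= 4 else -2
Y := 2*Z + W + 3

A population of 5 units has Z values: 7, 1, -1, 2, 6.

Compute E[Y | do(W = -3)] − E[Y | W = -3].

-7

do(W=-3) breaks W's dependence on Z. With W=-3 fixed, Y across the units is 14, 2, -2, 4, 12, mean 6.
Conditioning on W=-3 selects the 2 unit(s) with Z ∈ {7, 6}. Their Y values: 14, 12. Mean = 13.
Difference = 6 − 13 = -7.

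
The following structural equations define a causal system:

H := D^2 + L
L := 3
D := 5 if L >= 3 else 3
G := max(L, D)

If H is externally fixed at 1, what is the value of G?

The intervention breaks the incoming arrows to H: H := D^2 + L no longer applies, and H = 1.
G is not downstream of the intervention, so its value is determined by the original equations.
D = 5 if L >= 3 else 3  [with L=3]  = 5
G = max(L, D)  [with L=3, D=5]  = 5

5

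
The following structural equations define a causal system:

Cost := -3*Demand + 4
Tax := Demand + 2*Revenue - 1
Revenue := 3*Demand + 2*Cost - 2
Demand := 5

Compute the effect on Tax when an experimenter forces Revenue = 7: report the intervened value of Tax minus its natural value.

32

The intervention breaks the incoming arrows to Revenue: Revenue := 3*Demand + 2*Cost - 2 no longer applies, and Revenue = 7.
Tax = Demand + 2*Revenue - 1  [with Demand=5, Revenue=7]  = 18
Without intervention: Cost = -3*Demand + 4  [with Demand=5]  = -11; Revenue = 3*Demand + 2*Cost - 2  [with Demand=5, Cost=-11]  = -9; Tax = Demand + 2*Revenue - 1  [with Demand=5, Revenue=-9]  = -14.
Change = 18 − (-14) = 32.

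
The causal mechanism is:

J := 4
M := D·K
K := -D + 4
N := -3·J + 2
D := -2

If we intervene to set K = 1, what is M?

-2

The intervention breaks the incoming arrows to K: K := -D + 4 no longer applies, and K = 1.
M = D·K  [with D=-2, K=1]  = -2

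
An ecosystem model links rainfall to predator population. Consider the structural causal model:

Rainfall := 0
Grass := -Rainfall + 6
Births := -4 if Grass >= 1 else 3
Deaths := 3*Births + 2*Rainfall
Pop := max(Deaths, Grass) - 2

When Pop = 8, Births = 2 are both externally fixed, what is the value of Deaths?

Under do(Pop = 8, Births = 2), each intervened variable's structural equation is replaced by its fixed value.
Deaths = 3*Births + 2*Rainfall  [with Births=2, Rainfall=0]  = 6

6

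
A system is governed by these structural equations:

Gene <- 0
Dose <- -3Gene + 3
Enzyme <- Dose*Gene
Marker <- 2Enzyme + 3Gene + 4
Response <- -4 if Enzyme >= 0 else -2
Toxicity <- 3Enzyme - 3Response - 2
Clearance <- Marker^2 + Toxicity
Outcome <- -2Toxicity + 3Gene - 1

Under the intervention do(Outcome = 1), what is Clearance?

26

Intervening sets Outcome = 1 and removes its equation (Outcome <- -2Toxicity + 3Gene - 1).
Since Clearance is not a descendant of the intervened variable, it is unaffected.
Dose = -3Gene + 3  [with Gene=0]  = 3
Enzyme = Dose*Gene  [with Dose=3, Gene=0]  = 0
Marker = 2Enzyme + 3Gene + 4  [with Enzyme=0, Gene=0]  = 4
Response = -4 if Enzyme >= 0 else -2  [with Enzyme=0]  = -4
Toxicity = 3Enzyme - 3Response - 2  [with Enzyme=0, Response=-4]  = 10
Clearance = Marker^2 + Toxicity  [with Marker=4, Toxicity=10]  = 26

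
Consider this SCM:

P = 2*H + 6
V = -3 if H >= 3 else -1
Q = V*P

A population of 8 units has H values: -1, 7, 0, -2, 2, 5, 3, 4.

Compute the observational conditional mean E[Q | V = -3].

-46.5

E[Q|V=-3] averages over only the 4 units with V=-3 (H = 7, 5, 3, 4): Q = -60, -48, -36, -42, mean -46.5.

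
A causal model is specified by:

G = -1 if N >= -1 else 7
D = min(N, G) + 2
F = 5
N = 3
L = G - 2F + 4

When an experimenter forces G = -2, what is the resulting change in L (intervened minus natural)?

do(G=-2) replaces the equation G = -1 if N >= -1 else 7 with the constant G = -2.
L = G - 2F + 4  [with G=-2, F=5]  = -8
Without intervention: G = -1 if N >= -1 else 7  [with N=3]  = -1; L = G - 2F + 4  [with G=-1, F=5]  = -7.
Change = -8 − (-7) = -1.

-1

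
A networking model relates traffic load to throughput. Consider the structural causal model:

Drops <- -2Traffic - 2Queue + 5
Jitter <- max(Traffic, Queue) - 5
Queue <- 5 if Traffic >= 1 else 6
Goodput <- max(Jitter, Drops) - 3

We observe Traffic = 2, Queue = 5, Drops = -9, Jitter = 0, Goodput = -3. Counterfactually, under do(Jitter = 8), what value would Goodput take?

5

Intervening sets Jitter = 8 and removes its equation (Jitter <- max(Traffic, Queue) - 5).
Queue = 5 if Traffic >= 1 else 6  [with Traffic=2]  = 5
Drops = -2Traffic - 2Queue + 5  [with Traffic=2, Queue=5]  = -9
Goodput = max(Jitter, Drops) - 3  [with Jitter=8, Drops=-9]  = 5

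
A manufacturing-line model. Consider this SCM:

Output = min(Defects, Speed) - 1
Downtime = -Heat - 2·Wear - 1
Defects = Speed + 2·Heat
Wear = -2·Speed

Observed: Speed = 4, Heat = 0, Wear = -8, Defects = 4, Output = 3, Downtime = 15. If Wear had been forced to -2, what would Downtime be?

The intervention breaks the incoming arrows to Wear: Wear = -2·Speed no longer applies, and Wear = -2.
Downtime = -Heat - 2·Wear - 1  [with Heat=0, Wear=-2]  = 3

3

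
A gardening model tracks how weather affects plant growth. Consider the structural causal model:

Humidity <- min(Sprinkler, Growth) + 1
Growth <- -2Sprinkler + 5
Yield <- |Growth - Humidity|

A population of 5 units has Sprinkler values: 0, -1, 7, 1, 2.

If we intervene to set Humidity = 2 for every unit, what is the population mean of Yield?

4.2

do(Humidity=2) breaks Humidity's dependence on Sprinkler. With Humidity=2 fixed, Yield across the units is 3, 5, 11, 1, 1, mean 4.2.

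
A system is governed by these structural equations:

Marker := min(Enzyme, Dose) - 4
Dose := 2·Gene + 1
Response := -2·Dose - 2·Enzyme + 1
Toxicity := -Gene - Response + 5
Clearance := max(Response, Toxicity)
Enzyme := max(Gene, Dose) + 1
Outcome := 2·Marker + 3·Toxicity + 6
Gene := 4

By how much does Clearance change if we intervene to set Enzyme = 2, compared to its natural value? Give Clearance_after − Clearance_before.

The intervention breaks the incoming arrows to Enzyme: Enzyme := max(Gene, Dose) + 1 no longer applies, and Enzyme = 2.
Dose = 2·Gene + 1  [with Gene=4]  = 9
Response = -2·Dose - 2·Enzyme + 1  [with Dose=9, Enzyme=2]  = -21
Toxicity = -Gene - Response + 5  [with Gene=4, Response=-21]  = 22
Clearance = max(Response, Toxicity)  [with Response=-21, Toxicity=22]  = 22
Without intervention: Dose = 2·Gene + 1  [with Gene=4]  = 9; Enzyme = max(Gene, Dose) + 1  [with Gene=4, Dose=9]  = 10; Response = -2·Dose - 2·Enzyme + 1  [with Dose=9, Enzyme=10]  = -37; Toxicity = -Gene - Response + 5  [with Gene=4, Response=-37]  = 38; Clearance = max(Response, Toxicity)  [with Response=-37, Toxicity=38]  = 38.
Change = 22 − 38 = -16.

-16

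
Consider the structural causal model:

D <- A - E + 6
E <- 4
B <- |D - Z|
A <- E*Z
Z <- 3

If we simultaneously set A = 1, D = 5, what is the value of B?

Setting A = 1, D = 5 by intervention discards those variables' equations.
B = |D - Z|  [with D=5, Z=3]  = 2

2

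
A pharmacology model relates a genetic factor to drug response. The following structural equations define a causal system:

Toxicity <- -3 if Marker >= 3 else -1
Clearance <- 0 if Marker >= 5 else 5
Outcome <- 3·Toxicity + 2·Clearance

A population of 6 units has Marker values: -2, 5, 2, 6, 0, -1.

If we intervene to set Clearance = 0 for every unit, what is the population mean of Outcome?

-5

Under do(Clearance=0), Clearance's equation is replaced by Clearance=0 for every unit. Per-unit Outcome: -3, -9, -3, -9, -3, -3. Mean = -5.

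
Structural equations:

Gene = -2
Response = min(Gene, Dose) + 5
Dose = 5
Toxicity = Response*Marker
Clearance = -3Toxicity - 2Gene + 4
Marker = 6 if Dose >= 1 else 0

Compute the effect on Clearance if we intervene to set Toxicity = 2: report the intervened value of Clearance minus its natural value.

48

The intervention breaks the incoming arrows to Toxicity: Toxicity = Response*Marker no longer applies, and Toxicity = 2.
Clearance = -3Toxicity - 2Gene + 4  [with Toxicity=2, Gene=-2]  = 2
Without intervention: Marker = 6 if Dose >= 1 else 0  [with Dose=5]  = 6; Response = min(Gene, Dose) + 5  [with Gene=-2, Dose=5]  = 3; Toxicity = Response*Marker  [with Response=3, Marker=6]  = 18; Clearance = -3Toxicity - 2Gene + 4  [with Toxicity=18, Gene=-2]  = -46.
Change = 2 − (-46) = 48.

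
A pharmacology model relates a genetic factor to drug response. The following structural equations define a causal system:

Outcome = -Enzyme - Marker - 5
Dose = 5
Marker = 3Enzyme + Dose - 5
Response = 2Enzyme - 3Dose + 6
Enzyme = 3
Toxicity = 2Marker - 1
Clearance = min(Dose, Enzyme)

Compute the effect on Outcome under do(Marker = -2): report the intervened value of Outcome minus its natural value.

11

The intervention breaks the incoming arrows to Marker: Marker = 3Enzyme + Dose - 5 no longer applies, and Marker = -2.
Outcome = -Enzyme - Marker - 5  [with Enzyme=3, Marker=-2]  = -6
Without intervention: Marker = 3Enzyme + Dose - 5  [with Enzyme=3, Dose=5]  = 9; Outcome = -Enzyme - Marker - 5  [with Enzyme=3, Marker=9]  = -17.
Change = -6 − (-17) = 11.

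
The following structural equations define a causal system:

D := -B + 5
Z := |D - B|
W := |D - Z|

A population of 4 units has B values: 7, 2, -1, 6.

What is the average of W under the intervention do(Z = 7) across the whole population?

do(Z=7) breaks Z's dependence on B. With Z=7 fixed, W across the units is 9, 4, 1, 8, mean 5.5.

5.5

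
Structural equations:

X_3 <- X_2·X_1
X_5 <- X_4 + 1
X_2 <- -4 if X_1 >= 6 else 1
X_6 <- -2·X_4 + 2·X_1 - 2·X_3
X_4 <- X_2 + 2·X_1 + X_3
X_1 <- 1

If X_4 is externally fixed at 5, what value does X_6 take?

Under do(X_4=5), the mechanism X_4 <- X_2 + 2·X_1 + X_3 is discarded; X_4 is fixed at 5.
X_2 = -4 if X_1 >= 6 else 1  [with X_1=1]  = 1
X_3 = X_2·X_1  [with X_2=1, X_1=1]  = 1
X_6 = -2·X_4 + 2·X_1 - 2·X_3  [with X_4=5, X_1=1, X_3=1]  = -10

-10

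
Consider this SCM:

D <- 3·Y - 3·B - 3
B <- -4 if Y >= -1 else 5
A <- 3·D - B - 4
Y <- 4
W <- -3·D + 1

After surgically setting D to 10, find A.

do(D=10) replaces the equation D <- 3·Y - 3·B - 3 with the constant D = 10.
B = -4 if Y >= -1 else 5  [with Y=4]  = -4
A = 3·D - B - 4  [with D=10, B=-4]  = 30

30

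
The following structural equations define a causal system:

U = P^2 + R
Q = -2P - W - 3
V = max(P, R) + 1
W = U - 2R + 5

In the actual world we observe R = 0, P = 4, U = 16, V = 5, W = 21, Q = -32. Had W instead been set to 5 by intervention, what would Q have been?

-16

The intervention breaks the incoming arrows to W: W = U - 2R + 5 no longer applies, and W = 5.
Q = -2P - W - 3  [with P=4, W=5]  = -16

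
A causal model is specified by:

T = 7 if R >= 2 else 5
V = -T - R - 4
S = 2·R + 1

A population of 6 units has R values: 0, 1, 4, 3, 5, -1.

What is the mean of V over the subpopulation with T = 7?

Conditioning on T=7 selects the 3 unit(s) with R ∈ {4, 3, 5}. Their V values: -15, -14, -16. Mean = -15.

-15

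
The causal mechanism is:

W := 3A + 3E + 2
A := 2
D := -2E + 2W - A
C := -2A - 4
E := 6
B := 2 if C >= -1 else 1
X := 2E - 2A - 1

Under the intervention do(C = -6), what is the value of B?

Intervening sets C = -6 and removes its equation (C := -2A - 4).
B = 2 if C >= -1 else 1  [with C=-6]  = 1

1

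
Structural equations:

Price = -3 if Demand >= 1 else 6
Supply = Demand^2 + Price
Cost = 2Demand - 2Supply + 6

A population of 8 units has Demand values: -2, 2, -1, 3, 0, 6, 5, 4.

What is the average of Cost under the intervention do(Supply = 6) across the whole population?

Every unit gets Supply=6 under the intervention. Cost values become -10, -2, -8, 0, -6, 6, 4, 2; E[Cost|do(Supply=6)] = -1.75.

-1.75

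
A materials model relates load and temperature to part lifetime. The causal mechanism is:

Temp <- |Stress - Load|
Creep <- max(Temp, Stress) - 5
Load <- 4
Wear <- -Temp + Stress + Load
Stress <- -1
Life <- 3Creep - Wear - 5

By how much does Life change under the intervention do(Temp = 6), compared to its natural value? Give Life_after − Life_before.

4

The intervention breaks the incoming arrows to Temp: Temp <- |Stress - Load| no longer applies, and Temp = 6.
Creep = max(Temp, Stress) - 5  [with Temp=6, Stress=-1]  = 1
Wear = -Temp + Stress + Load  [with Temp=6, Stress=-1, Load=4]  = -3
Life = 3Creep - Wear - 5  [with Creep=1, Wear=-3]  = 1
Without intervention: Temp = |Stress - Load|  [with Stress=-1, Load=4]  = 5; Creep = max(Temp, Stress) - 5  [with Temp=5, Stress=-1]  = 0; Wear = -Temp + Stress + Load  [with Temp=5, Stress=-1, Load=4]  = -2; Life = 3Creep - Wear - 5  [with Creep=0, Wear=-2]  = -3.
Change = 1 − (-3) = 4.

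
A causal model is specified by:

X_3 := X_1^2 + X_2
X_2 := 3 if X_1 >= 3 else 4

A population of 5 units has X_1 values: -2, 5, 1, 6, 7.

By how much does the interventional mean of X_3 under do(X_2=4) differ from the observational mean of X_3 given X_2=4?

20.5

Every unit gets X_2=4 under the intervention. X_3 values become 8, 29, 5, 40, 53; E[X_3|do(X_2=4)] = 27.
Observing X_2=4 restricts to units where X_2's equation naturally yields 4: X_1 ∈ {-2, 1}. In that subpopulation X_3 = 8, 5, mean 6.5.
Difference = 27 − 6.5 = 20.5.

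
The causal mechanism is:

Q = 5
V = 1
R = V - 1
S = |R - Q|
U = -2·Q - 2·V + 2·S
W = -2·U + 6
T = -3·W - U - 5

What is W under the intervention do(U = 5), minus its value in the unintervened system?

-14

The intervention breaks the incoming arrows to U: U = -2·Q - 2·V + 2·S no longer applies, and U = 5.
W = -2·U + 6  [with U=5]  = -4
Without intervention: R = V - 1  [with V=1]  = 0; S = |R - Q|  [with R=0, Q=5]  = 5; U = -2·Q - 2·V + 2·S  [with Q=5, V=1, S=5]  = -2; W = -2·U + 6  [with U=-2]  = 10.
Change = -4 − 10 = -14.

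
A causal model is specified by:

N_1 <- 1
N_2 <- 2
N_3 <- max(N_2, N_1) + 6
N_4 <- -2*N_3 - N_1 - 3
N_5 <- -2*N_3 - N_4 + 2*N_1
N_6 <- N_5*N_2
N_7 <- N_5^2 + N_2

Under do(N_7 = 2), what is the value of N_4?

-20

Under do(N_7=2), the mechanism N_7 <- N_5^2 + N_2 is discarded; N_7 is fixed at 2.
Since N_4 is not a descendant of the intervened variable, it is unaffected.
N_3 = max(N_2, N_1) + 6  [with N_2=2, N_1=1]  = 8
N_4 = -2*N_3 - N_1 - 3  [with N_3=8, N_1=1]  = -20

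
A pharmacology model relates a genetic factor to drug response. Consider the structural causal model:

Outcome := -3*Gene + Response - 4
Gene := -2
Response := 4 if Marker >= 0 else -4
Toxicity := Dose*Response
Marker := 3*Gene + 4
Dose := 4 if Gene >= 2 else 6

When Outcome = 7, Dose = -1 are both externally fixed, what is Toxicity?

The joint intervention fixes Outcome = 7, Dose = -1, removing each variable's own equation.
Marker = 3*Gene + 4  [with Gene=-2]  = -2
Response = 4 if Marker >= 0 else -4  [with Marker=-2]  = -4
Toxicity = Dose*Response  [with Dose=-1, Response=-4]  = 4

4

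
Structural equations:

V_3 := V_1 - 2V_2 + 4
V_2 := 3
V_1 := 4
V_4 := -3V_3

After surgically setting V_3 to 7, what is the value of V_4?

The intervention breaks the incoming arrows to V_3: V_3 := V_1 - 2V_2 + 4 no longer applies, and V_3 = 7.
V_4 = -3V_3  [with V_3=7]  = -21

-21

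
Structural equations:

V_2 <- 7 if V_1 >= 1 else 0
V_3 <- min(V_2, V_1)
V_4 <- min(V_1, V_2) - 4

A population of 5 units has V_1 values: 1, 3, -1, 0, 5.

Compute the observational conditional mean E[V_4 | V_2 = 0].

-4.5

E[V_4|V_2=0] averages over only the 2 units with V_2=0 (V_1 = -1, 0): V_4 = -5, -4, mean -4.5.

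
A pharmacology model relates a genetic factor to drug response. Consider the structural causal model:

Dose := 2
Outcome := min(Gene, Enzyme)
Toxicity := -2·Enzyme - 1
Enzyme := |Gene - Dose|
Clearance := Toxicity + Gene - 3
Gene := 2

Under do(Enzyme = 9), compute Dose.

Under do(Enzyme=9), the mechanism Enzyme := |Gene - Dose| is discarded; Enzyme is fixed at 9.
Since Dose is not a descendant of the intervened variable, it is unaffected.

2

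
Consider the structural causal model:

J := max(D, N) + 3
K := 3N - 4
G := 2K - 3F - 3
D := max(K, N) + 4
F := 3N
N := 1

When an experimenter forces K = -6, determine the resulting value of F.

The intervention breaks the incoming arrows to K: K := 3N - 4 no longer applies, and K = -6.
Since F is not a descendant of the intervened variable, it is unaffected.
F = 3N  [with N=1]  = 3

3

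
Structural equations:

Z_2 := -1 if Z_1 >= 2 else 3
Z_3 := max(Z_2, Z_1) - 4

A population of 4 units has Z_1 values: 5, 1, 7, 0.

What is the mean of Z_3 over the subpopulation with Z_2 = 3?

-1

E[Z_3|Z_2=3] averages over only the 2 units with Z_2=3 (Z_1 = 1, 0): Z_3 = -1, -1, mean -1.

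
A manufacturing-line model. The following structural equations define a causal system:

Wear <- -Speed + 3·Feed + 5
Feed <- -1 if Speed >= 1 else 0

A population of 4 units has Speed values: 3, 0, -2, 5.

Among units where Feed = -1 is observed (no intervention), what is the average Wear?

Observing Feed=-1 restricts to units where Feed's equation naturally yields -1: Speed ∈ {3, 5}. In that subpopulation Wear = -1, -3, mean -2.

-2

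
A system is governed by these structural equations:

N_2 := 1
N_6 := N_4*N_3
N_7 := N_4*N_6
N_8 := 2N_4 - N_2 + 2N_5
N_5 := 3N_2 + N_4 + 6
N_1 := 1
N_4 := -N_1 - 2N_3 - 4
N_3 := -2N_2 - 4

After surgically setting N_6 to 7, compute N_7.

Intervening sets N_6 = 7 and removes its equation (N_6 := N_4*N_3).
N_3 = -2N_2 - 4  [with N_2=1]  = -6
N_4 = -N_1 - 2N_3 - 4  [with N_1=1, N_3=-6]  = 7
N_7 = N_4*N_6  [with N_4=7, N_6=7]  = 49

49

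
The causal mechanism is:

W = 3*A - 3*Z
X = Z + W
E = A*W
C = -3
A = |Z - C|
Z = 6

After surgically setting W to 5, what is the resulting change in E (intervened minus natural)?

-36

Intervening sets W = 5 and removes its equation (W = 3*A - 3*Z).
A = |Z - C|  [with Z=6, C=-3]  = 9
E = A*W  [with A=9, W=5]  = 45
Without intervention: A = |Z - C|  [with Z=6, C=-3]  = 9; W = 3*A - 3*Z  [with A=9, Z=6]  = 9; E = A*W  [with A=9, W=9]  = 81.
Change = 45 − 81 = -36.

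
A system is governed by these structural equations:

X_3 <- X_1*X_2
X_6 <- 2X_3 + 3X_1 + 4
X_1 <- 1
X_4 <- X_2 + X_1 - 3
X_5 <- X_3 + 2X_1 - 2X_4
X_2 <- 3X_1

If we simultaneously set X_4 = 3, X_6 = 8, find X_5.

-1

Setting X_4 = 3, X_6 = 8 by intervention discards those variables' equations.
X_2 = 3X_1  [with X_1=1]  = 3
X_3 = X_1*X_2  [with X_1=1, X_2=3]  = 3
X_5 = X_3 + 2X_1 - 2X_4  [with X_3=3, X_1=1, X_4=3]  = -1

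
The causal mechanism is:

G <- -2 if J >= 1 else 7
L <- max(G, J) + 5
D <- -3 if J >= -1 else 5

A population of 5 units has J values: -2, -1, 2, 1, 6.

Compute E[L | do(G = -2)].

6.2

Under do(G=-2), G's equation is replaced by G=-2 for every unit. Per-unit L: 3, 4, 7, 6, 11. Mean = 6.2.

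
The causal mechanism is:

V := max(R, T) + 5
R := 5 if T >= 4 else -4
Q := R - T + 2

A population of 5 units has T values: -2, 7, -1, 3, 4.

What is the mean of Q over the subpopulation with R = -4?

-2

E[Q|R=-4] averages over only the 3 units with R=-4 (T = -2, -1, 3): Q = 0, -1, -5, mean -2.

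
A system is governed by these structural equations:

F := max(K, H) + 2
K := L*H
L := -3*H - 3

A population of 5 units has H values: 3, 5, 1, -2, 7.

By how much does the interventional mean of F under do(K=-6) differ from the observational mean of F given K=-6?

3.3

Under do(K=-6), K's equation is replaced by K=-6 for every unit. Per-unit F: 5, 7, 3, 0, 9. Mean = 4.8.
Conditioning on K=-6 selects the 2 unit(s) with H ∈ {1, -2}. Their F values: 3, 0. Mean = 1.5.
Difference = 4.8 − 1.5 = 3.3.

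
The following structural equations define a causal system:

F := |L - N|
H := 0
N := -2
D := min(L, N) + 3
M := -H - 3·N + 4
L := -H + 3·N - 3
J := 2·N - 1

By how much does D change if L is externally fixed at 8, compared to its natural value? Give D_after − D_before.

The intervention breaks the incoming arrows to L: L := -H + 3·N - 3 no longer applies, and L = 8.
D = min(L, N) + 3  [with L=8, N=-2]  = 1
Without intervention: L = -H + 3·N - 3  [with H=0, N=-2]  = -9; D = min(L, N) + 3  [with L=-9, N=-2]  = -6.
Change = 1 − (-6) = 7.

7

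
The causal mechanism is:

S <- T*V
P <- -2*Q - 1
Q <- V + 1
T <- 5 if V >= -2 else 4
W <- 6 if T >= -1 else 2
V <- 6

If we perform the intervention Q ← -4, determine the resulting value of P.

The intervention breaks the incoming arrows to Q: Q <- V + 1 no longer applies, and Q = -4.
P = -2*Q - 1  [with Q=-4]  = 7

7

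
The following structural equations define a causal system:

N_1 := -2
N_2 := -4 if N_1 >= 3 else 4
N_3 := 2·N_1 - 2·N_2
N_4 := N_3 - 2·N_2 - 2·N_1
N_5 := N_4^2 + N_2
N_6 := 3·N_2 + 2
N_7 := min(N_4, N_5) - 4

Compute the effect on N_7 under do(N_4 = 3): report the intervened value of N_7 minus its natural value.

19

The intervention breaks the incoming arrows to N_4: N_4 := N_3 - 2·N_2 - 2·N_1 no longer applies, and N_4 = 3.
N_2 = -4 if N_1 >= 3 else 4  [with N_1=-2]  = 4
N_5 = N_4^2 + N_2  [with N_4=3, N_2=4]  = 13
N_7 = min(N_4, N_5) - 4  [with N_4=3, N_5=13]  = -1
Without intervention: N_2 = -4 if N_1 >= 3 else 4  [with N_1=-2]  = 4; N_3 = 2·N_1 - 2·N_2  [with N_1=-2, N_2=4]  = -12; N_4 = N_3 - 2·N_2 - 2·N_1  [with N_3=-12, N_2=4, N_1=-2]  = -16; N_5 = N_4^2 + N_2  [with N_4=-16, N_2=4]  = 260; N_7 = min(N_4, N_5) - 4  [with N_4=-16, N_5=260]  = -20.
Change = -1 − (-20) = 19.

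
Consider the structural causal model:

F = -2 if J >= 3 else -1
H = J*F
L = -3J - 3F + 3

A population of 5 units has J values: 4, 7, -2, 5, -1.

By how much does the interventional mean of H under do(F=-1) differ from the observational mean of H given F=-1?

-4.1

do(F=-1) breaks F's dependence on J. With F=-1 fixed, H across the units is -4, -7, 2, -5, 1, mean -2.6.
Observing F=-1 restricts to units where F's equation naturally yields -1: J ∈ {-2, -1}. In that subpopulation H = 2, 1, mean 1.5.
Difference = -2.6 − 1.5 = -4.1.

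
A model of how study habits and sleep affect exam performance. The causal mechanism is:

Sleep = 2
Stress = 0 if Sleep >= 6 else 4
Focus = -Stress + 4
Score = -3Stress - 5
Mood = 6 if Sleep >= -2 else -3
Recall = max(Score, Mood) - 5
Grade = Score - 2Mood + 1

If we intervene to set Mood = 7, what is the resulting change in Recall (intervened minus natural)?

The intervention breaks the incoming arrows to Mood: Mood = 6 if Sleep >= -2 else -3 no longer applies, and Mood = 7.
Stress = 0 if Sleep >= 6 else 4  [with Sleep=2]  = 4
Score = -3Stress - 5  [with Stress=4]  = -17
Recall = max(Score, Mood) - 5  [with Score=-17, Mood=7]  = 2
Without intervention: Stress = 0 if Sleep >= 6 else 4  [with Sleep=2]  = 4; Score = -3Stress - 5  [with Stress=4]  = -17; Mood = 6 if Sleep >= -2 else -3  [with Sleep=2]  = 6; Recall = max(Score, Mood) - 5  [with Score=-17, Mood=6]  = 1.
Change = 2 − 1 = 1.

1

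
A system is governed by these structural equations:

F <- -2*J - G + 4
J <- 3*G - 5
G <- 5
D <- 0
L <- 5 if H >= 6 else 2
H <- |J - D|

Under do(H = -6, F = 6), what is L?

2

Setting H = -6, F = 6 by intervention discards those variables' equations.
L = 5 if H >= 6 else 2  [with H=-6]  = 2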